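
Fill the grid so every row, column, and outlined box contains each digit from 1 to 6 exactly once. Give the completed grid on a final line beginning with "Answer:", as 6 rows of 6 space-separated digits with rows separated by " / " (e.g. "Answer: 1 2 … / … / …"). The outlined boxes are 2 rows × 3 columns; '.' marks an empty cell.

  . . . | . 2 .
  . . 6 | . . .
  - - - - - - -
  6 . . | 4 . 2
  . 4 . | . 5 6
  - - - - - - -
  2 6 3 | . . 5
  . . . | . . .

Step 1. [r5c4∈{1}] r5c4 has the single candidate 1. So r5c4=1.
Step 2. [r4c4∈{3}] r4c4 has the single candidate 3 ⇒ r4c4=3.
Step 3. [r4c1∈{1}] r4c1 is down to just 1 ⇒ r4c1=1.
Step 4. [r2c2∈{1,2,3,5}] r2c2 is the only open cell in row 2 admitting 2 ⇒ r2c2=2.
Step 5. [r3c3∈{5}] r3c3's peers cover all but 5. So r3c3=5.
Step 6. [r5c5∈{4}] nothing but 4 survives at r5c5. So r5c5=4.
Step 7. [r6c6∈{3}] r6c6 has the single candidate 3 ⇒ r6c6=3.
Step 8. [r2c5∈{1,3}] r2c5 is the only open cell in col 5 admitting 3, so r2c5=3.
Step 9. [r1c1∈{3,4,5}] in col 1, 3 fits only at r1c1 ⇒ r1c1=3.
Step 10. [r2c6∈{1,4}] in row 2, 1 fits only at r2c6 ⇒ r2c6=1.
Step 11. [r2c1∈{4,5}] r2c1 is the only open cell in row 2 admitting 4 ⇒ r2c1=4.
Step 12. [r1c2∈{1,5}] across box 1, 5 lands solely at r1c2. So r1c2=5.
Step 13. [r6c4∈{2,6}] r6c4 is the only open cell in row 6 admitting 2. So r6c4=2.
Step 14. [r6c3∈{1,4}] r6c3 is the only open cell in row 6 admitting 4 ⇒ r6c3=4.
Step 15. [r6c5∈{6}] r6c5 has the single candidate 6. So r6c5=6.
Step 16. [r1c4∈{6}] r1c4's peers cover all but 6. So r1c4=6.
Step 17. [r4c3∈{2}] r4c3 is down to just 2, so r4c3=2.
Step 18. [r1c3∈{1}] r1c3 is down to just 1, so r1c3=1.
Step 19. [r3c5∈{1}] r3c5's peers cover all but 1 ⇒ r3c5=1.
Step 20. [r1c6∈{4}] only 4 remains possible at r1c6. So r1c6=4.
Step 21. [r3c2∈{3}] r3c2 is down to just 3, so r3c2=3.
Step 22. [r6c2∈{1}] only 1 remains possible at r6c2 ⇒ r6c2=1.
Step 23. [r6c1∈{5}] only 5 remains possible at r6c1 ⇒ r6c1=5.
Step 24. [r2c4∈{5}] r2c4 is down to just 5 ⇒ r2c4=5.

Answer: 3 5 1 6 2 4 / 4 2 6 5 3 1 / 6 3 5 4 1 2 / 1 4 2 3 5 6 / 2 6 3 1 4 5 / 5 1 4 2 6 3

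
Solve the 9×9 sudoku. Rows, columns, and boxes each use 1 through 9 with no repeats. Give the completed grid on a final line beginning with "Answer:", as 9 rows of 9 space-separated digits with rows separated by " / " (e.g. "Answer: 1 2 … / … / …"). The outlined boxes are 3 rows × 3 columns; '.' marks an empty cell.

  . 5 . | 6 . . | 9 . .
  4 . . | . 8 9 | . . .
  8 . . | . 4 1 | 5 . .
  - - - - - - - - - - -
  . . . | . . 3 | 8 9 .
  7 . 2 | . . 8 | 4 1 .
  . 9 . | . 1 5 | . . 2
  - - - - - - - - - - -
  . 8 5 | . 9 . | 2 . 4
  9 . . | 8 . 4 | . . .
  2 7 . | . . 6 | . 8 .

Step 1. [r8c8∈{3,5,6,7}] in col 8, 5 fits only at r8c8 ⇒ r8c8=5.
Step 2. [r4c2∈{1,4,6}] in col 2, 4 fits only at r4c2. So r4c2=4.
Step 3. [r1c6∈{2,7}] 2 has one home in col 6: r1c6 ⇒ r1c6=2.
Step 4. [r5c5∈{6}] r5c5 is down to just 6, so r5c5=6.
Step 5. [r5c2∈{3}] r5c2 has the single candidate 3, so r5c2=3.
Step 6. [r6c1∈{6}] r6c1 has the single candidate 6, so r6c1=6.
Step 7. [r7c8∈{3,6,7}] in row 7, 6 fits only at r7c8 ⇒ r7c8=6.
Step 8. [r2c7∈{1,3,6,7}] col 7 places 6 nowhere but r2c7, so r2c7=6.
Step 9. [r4c3∈{1}] only 1 remains possible at r4c3. So r4c3=1.
Step 10. [r2c4∈{3,5,7}] across row 2, 5 lands solely at r2c4 ⇒ r2c4=5.
Step 11. [r3c3∈{3,6,7,9}] in row 3, 9 fits only at r3c3 ⇒ r3c3=9.
Step 12. [r8c5∈{2,3,7}] 2 has one home in row 8: r8c5. So r8c5=2.
Step 13. [r4c5∈{7}] nothing but 7 survives at r4c5, so r4c5=7.
Step 14. [r1c5∈{3}] r1c5's peers cover all but 3. So r1c5=3.
Step 15. [r2c3∈{3,7}] across box 1, 3 lands solely at r2c3. So r2c3=3.
Step 16. [r1c1∈{1}] r1c1 is down to just 1 ⇒ r1c1=1.
Step 17. [r7c4∈{1,3,7}] r7c4 is the only open cell in row 7 admitting 1, so r7c4=1.
Step 18. [r2c9∈{1,7}] 1 has one home in row 2: r2c9. So r2c9=1.
Step 19. [r2c8∈{2,7}] r2c8 is the only open cell in row 2 admitting 7. So r2c8=7.
Step 20. [r3c9∈{3}] nothing but 3 survives at r3c9 ⇒ r3c9=3.
Step 21. [r8c7∈{1,3,7}] row 8 places 3 nowhere but r8c7 ⇒ r8c7=3.
Step 22. [r3c2∈{2,6}] row 3 places 6 nowhere but r3c2 ⇒ r3c2=6.
Step 23. [r4c9∈{5,6}] in row 4, 6 fits only at r4c9 ⇒ r4c9=6.
Step 24. [r4c1∈{5}] nothing but 5 survives at r4c1. So r4c1=5.
Step 25. [r3c8∈{2}] nothing but 2 survives at r3c8. So r3c8=2.
Step 26. [r9c4∈{3}] r9c4 has the single candidate 3, so r9c4=3.
Step 27. [r9c7∈{1}] nothing but 1 survives at r9c7 ⇒ r9c7=1.
Step 28. [r1c3∈{7}] r1c3 has the single candidate 7. So r1c3=7.
Step 29. [r8c3∈{6}] nothing but 6 survives at r8c3, so r8c3=6.
Step 30. [r6c4∈{4}] r6c4 has the single candidate 4, so r6c4=4.
Step 31. [r4c4∈{2}] only 2 remains possible at r4c4 ⇒ r4c4=2.
Step 32. [r2c2∈{2}] r2c2 is down to just 2 ⇒ r2c2=2.
Step 33. [r9c3∈{4}] r9c3's peers cover all but 4. So r9c3=4.
Step 34. [r6c3∈{8}] nothing but 8 survives at r6c3 ⇒ r6c3=8.
Step 35. [r6c7∈{7}] nothing but 7 survives at r6c7 ⇒ r6c7=7.
Step 36. [r5c4∈{9}] r5c4 has the single candidate 9, so r5c4=9.
Step 37. [r1c9∈{8}] only 8 remains possible at r1c9 ⇒ r1c9=8.
Step 38. [r8c9∈{7}] r8c9's peers cover all but 7. So r8c9=7.
Step 39. [r7c1∈{3}] r7c1's peers cover all but 3. So r7c1=3.
Step 40. [r9c9∈{9}] r9c9 has the single candidate 9, so r9c9=9.
Step 41. [r6c8∈{3}] r6c8's peers cover all but 3. So r6c8=3.
Step 42. [r7c6∈{7}] r7c6 has the single candidate 7, so r7c6=7.
Step 43. [r8c2∈{1}] only 1 remains possible at r8c2 ⇒ r8c2=1.
Step 44. [r5c9∈{5}] r5c9 has the single candidate 5 ⇒ r5c9=5.
Step 45. [r1c8∈{4}] only 4 remains possible at r1c8 ⇒ r1c8=4.
Step 46. [r9c5∈{5}] r9c5's peers cover all but 5 ⇒ r9c5=5.
Step 47. [r3c4∈{7}] only 7 remains possible at r3c4, so r3c4=7.

Answer: 1 5 7 6 3 2 9 4 8 / 4 2 3 5 8 9 6 7 1 / 8 6 9 7 4 1 5 2 3 / 5 4 1 2 7 3 8 9 6 / 7 3 2 9 6 8 4 1 5 / 6 9 8 4 1 5 7 3 2 / 3 8 5 1 9 7 2 6 4 / 9 1 6 8 2 4 3 5 7 / 2 7 4 3 5 6 1 8 9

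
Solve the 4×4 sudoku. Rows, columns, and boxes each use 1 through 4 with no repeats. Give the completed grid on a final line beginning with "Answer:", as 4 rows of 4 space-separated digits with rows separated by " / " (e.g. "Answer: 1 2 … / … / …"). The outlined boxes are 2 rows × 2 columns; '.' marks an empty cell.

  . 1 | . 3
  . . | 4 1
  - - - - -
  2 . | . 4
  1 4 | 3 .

Step 1. [r3c2∈{3}] nothing but 3 survives at r3c2, so r3c2=3.
Step 2. [r2c1∈{3}] nothing but 3 survives at r2c1. So r2c1=3.
Step 3. [r2c2∈{2}] r2c2's peers cover all but 2 ⇒ r2c2=2.
Step 4. [r3c3∈{1}] nothing but 1 survives at r3c3 ⇒ r3c3=1.
Step 5. [r4c4∈{2}] only 2 remains possible at r4c4 ⇒ r4c4=2.
Step 6. [r1c1∈{4}] only 4 remains possible at r1c1. So r1c1=4.
Step 7. [r1c3∈{2}] r1c3 is down to just 2 ⇒ r1c3=2.

Answer: 4 1 2 3 / 3 2 4 1 / 2 3 1 4 / 1 4 3 2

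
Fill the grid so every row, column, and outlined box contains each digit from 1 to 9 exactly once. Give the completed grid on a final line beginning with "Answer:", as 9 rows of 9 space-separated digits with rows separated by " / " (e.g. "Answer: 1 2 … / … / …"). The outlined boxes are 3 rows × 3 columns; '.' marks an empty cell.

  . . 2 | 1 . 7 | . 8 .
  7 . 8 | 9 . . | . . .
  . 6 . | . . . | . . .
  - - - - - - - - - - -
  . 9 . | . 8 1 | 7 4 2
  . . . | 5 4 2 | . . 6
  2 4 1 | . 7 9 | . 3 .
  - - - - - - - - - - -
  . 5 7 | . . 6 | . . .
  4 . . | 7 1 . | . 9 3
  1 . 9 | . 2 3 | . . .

Step 1. [r1c2∈{3}] only 3 remains possible at r1c2, so r1c2=3.
Step 2. [r9c2∈{8}] only 8 remains possible at r9c2, so r9c2=8.
Step 3. [r3c3∈{4,5}] across col 3, 4 lands solely at r3c3, so r3c3=4.
Step 4. [r4c4∈{3,6}] 3 has one home in box 5: r4c4 ⇒ r4c4=3.
Step 5. [r5c8∈{1}] r5c8 is down to just 1 ⇒ r5c8=1.
Step 6. [r8c6∈{5,8}] 5 has one home in box 8: r8c6. So r8c6=5.
Step 7. [r8c7∈{2,6,8}] across row 8, 8 lands solely at r8c7 ⇒ r8c7=8.
Step 8. [r6c7∈{5}] nothing but 5 survives at r6c7 ⇒ r6c7=5.
Step 9. [r7c8∈{2}] r7c8 is down to just 2, so r7c8=2.
Step 10. [r2c7∈{1,2,3,4,6}] across row 2, 2 lands solely at r2c7 ⇒ r2c7=2.
Step 11. [r2c5∈{3,5,6}] across row 2, 3 lands solely at r2c5, so r2c5=3.
Step 12. [r3c5∈{5}] r3c5's peers cover all but 5. So r3c5=5.
Step 13. [r3c1∈{9}] r3c1 has the single candidate 9 ⇒ r3c1=9.
Step 14. [r2c8∈{5,6}] across row 2, 6 lands solely at r2c8 ⇒ r2c8=6.
Step 15. [r2c9∈{1,4,5}] in row 2, 5 fits only at r2c9, so r2c9=5.
Step 16. [r9c4∈{4}] nothing but 4 survives at r9c4, so r9c4=4.
Step 17. [r4c3∈{5,6}] col 3 places 5 nowhere but r4c3, so r4c3=5.
Step 18. [r9c9∈{7}] only 7 remains possible at r9c9, so r9c9=7.
Step 19. [r1c9∈{4,9}] 9 has one home in col 9: r1c9 ⇒ r1c9=9.
Step 20. [r7c9∈{1,4}] across col 9, 4 lands solely at r7c9, so r7c9=4.
Step 21. [r3c9∈{1}] only 1 remains possible at r3c9, so r3c9=1.
Step 22. [r7c4∈{8}] nothing but 8 survives at r7c4. So r7c4=8.
Step 23. [r5c3∈{3}] only 3 remains possible at r5c3, so r5c3=3.
Step 24. [r2c2∈{1}] r2c2 has the single candidate 1, so r2c2=1.
Step 25. [r5c2∈{7}] r5c2 is down to just 7. So r5c2=7.
Step 26. [r3c6∈{8}] only 8 remains possible at r3c6 ⇒ r3c6=8.
Step 27. [r7c5∈{9}] nothing but 9 survives at r7c5. So r7c5=9.
Step 28. [r1c7∈{4}] nothing but 4 survives at r1c7 ⇒ r1c7=4.
Step 29. [r1c5∈{6}] nothing but 6 survives at r1c5, so r1c5=6.
Step 30. [r9c7∈{6}] nothing but 6 survives at r9c7. So r9c7=6.
Step 31. [r1c1∈{5}] r1c1 has the single candidate 5, so r1c1=5.
Step 32. [r7c7∈{1}] r7c7 is down to just 1 ⇒ r7c7=1.
Step 33. [r7c1∈{3}] r7c1's peers cover all but 3, so r7c1=3.
Step 34. [r8c2∈{2}] r8c2 has the single candidate 2 ⇒ r8c2=2.
Step 35. [r6c4∈{6}] only 6 remains possible at r6c4, so r6c4=6.
Step 36. [r4c1∈{6}] r4c1's peers cover all but 6 ⇒ r4c1=6.
Step 37. [r3c7∈{3}] r3c7 is down to just 3 ⇒ r3c7=3.
Step 38. [r3c4∈{2}] only 2 remains possible at r3c4. So r3c4=2.
Step 39. [r5c1∈{8}] r5c1's peers cover all but 8, so r5c1=8.
Step 40. [r9c8∈{5}] nothing but 5 survives at r9c8. So r9c8=5.
Step 41. [r8c3∈{6}] r8c3 is down to just 6 ⇒ r8c3=6.
Step 42. [r3c8∈{7}] only 7 remains possible at r3c8, so r3c8=7.
Step 43. [r2c6∈{4}] r2c6 has the single candidate 4. So r2c6=4.
Step 44. [r5c7∈{9}] only 9 remains possible at r5c7 ⇒ r5c7=9.
Step 45. [r6c9∈{8}] only 8 remains possible at r6c9. So r6c9=8.

Answer: 5 3 2 1 6 7 4 8 9 / 7 1 8 9 3 4 2 6 5 / 9 6 4 2 5 8 3 7 1 / 6 9 5 3 8 1 7 4 2 / 8 7 3 5 4 2 9 1 6 / 2 4 1 6 7 9 5 3 8 / 3 5 7 8 9 6 1 2 4 / 4 2 6 7 1 5 8 9 3 / 1 8 9 4 2 3 6 5 7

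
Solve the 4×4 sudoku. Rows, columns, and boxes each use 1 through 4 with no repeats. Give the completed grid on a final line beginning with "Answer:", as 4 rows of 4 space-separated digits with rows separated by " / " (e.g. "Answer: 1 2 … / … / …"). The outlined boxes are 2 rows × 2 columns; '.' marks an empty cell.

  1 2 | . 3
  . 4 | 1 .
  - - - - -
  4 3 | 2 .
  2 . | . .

Step 1. [r4c4∈{1,4}] 4 has one home in col 4: r4c4. So r4c4=4.
Step 2. [r4c3∈{3}] nothing but 3 survives at r4c3 ⇒ r4c3=3.
Step 3. [r3c4∈{1}] only 1 remains possible at r3c4. So r3c4=1.
Step 4. [r2c1∈{3}] only 3 remains possible at r2c1. So r2c1=3.
Step 5. [r1c3∈{4}] r1c3 has the single candidate 4, so r1c3=4.
Step 6. [r2c4∈{2}] r2c4 has the single candidate 2. So r2c4=2.
Step 7. [r4c2∈{1}] nothing but 1 survives at r4c2, so r4c2=1.

Answer: 1 2 4 3 / 3 4 1 2 / 4 3 2 1 / 2 1 3 4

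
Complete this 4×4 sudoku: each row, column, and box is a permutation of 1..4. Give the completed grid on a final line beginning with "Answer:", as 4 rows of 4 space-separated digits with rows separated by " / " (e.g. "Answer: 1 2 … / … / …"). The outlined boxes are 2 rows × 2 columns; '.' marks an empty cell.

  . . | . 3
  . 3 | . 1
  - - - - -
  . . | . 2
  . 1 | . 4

Step 1. [r1c2∈{2,4}] 2 has one home in col 2: r1c2, so r1c2=2.
Step 2. [r2c1∈{4}] r2c1 is down to just 4. So r2c1=4.
Step 3. [r3c1∈{3}] r3c1 is down to just 3. So r3c1=3.
Step 4. [r3c3∈{1}] nothing but 1 survives at r3c3 ⇒ r3c3=1.
Step 5. [r3c2∈{4}] only 4 remains possible at r3c2. So r3c2=4.
Step 6. [r4c1∈{2}] r4c1's peers cover all but 2 ⇒ r4c1=2.
Step 7. [r4c3∈{3}] nothing but 3 survives at r4c3. So r4c3=3.
Step 8. [r1c3∈{4}] r1c3 is down to just 4. So r1c3=4.
Step 9. [r1c1∈{1}] r1c1 has the single candidate 1. So r1c1=1.
Step 10. [r2c3∈{2}] r2c3's peers cover all but 2, so r2c3=2.

Answer: 1 2 4 3 / 4 3 2 1 / 3 4 1 2 / 2 1 3 4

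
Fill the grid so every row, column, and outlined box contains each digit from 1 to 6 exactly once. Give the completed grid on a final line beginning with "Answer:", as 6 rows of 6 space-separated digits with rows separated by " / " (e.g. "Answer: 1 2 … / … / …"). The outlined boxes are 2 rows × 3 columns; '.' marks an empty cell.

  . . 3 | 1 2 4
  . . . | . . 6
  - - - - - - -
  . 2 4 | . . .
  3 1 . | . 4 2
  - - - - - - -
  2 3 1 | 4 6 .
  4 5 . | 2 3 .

Step 1. [r1c1∈{5,6}] row 1 places 5 nowhere but r1c1. So r1c1=5.
Step 2. [r3c6∈{1,3,5}] across col 6, 3 lands solely at r3c6. So r3c6=3.
Step 3. [r4c3∈{5,6}] col 3 places 5 nowhere but r4c3. So r4c3=5.
Step 4. [r2c5∈{5}] only 5 remains possible at r2c5. So r2c5=5.
Step 5. [r3c1∈{6}] nothing but 6 survives at r3c1. So r3c1=6.
Step 6. [r3c4∈{5}] r3c4 is down to just 5 ⇒ r3c4=5.
Step 7. [r6c6∈{1}] nothing but 1 survives at r6c6 ⇒ r6c6=1.
Step 8. [r2c2∈{4}] nothing but 4 survives at r2c2 ⇒ r2c2=4.
Step 9. [r2c4∈{3}] r2c4's peers cover all but 3, so r2c4=3.
Step 10. [r1c2∈{6}] nothing but 6 survives at r1c2 ⇒ r1c2=6.
Step 11. [r6c3∈{6}] r6c3 is down to just 6. So r6c3=6.
Step 12. [r3c5∈{1}] r3c5's peers cover all but 1. So r3c5=1.
Step 13. [r5c6∈{5}] nothing but 5 survives at r5c6 ⇒ r5c6=5.
Step 14. [r2c1∈{1}] only 1 remains possible at r2c1. So r2c1=1.
Step 15. [r2c3∈{2}] r2c3's peers cover all but 2, so r2c3=2.
Step 16. [r4c4∈{6}] only 6 remains possible at r4c4. So r4c4=6.

Answer: 5 6 3 1 2 4 / 1 4 2 3 5 6 / 6 2 4 5 1 3 / 3 1 5 6 4 2 / 2 3 1 4 6 5 / 4 5 6 2 3 1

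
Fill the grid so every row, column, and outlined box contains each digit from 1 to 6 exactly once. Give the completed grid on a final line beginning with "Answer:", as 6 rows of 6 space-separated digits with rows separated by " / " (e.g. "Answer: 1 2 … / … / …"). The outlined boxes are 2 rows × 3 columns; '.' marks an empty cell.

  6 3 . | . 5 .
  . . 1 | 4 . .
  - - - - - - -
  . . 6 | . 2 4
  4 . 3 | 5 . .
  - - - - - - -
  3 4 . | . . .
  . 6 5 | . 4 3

Step 1. [r5c3∈{2}] r5c3 is down to just 2 ⇒ r5c3=2.
Step 2. [r2c1∈{2,5}] 2 has one home in col 1: r2c1. So r2c1=2.
Step 3. [r5c4∈{1,6}] across col 4, 6 lands solely at r5c4, so r5c4=6.
Step 4. [r5c5∈{1}] r5c5 has the single candidate 1 ⇒ r5c5=1.
Step 5. [r4c5∈{6}] r4c5's peers cover all but 6, so r4c5=6.
Step 6. [r4c6∈{1}] only 1 remains possible at r4c6 ⇒ r4c6=1.
Step 7. [r3c1∈{1,5}] col 1 places 5 nowhere but r3c1 ⇒ r3c1=5.
Step 8. [r1c4∈{1,2}] in row 1, 1 fits only at r1c4, so r1c4=1.
Step 9. [r6c4∈{2}] r6c4's peers cover all but 2. So r6c4=2.
Step 10. [r3c4∈{3}] r3c4 has the single candidate 3 ⇒ r3c4=3.
Step 11. [r3c2∈{1}] r3c2 has the single candidate 1, so r3c2=1.
Step 12. [r1c3∈{4}] r1c3's peers cover all but 4, so r1c3=4.
Step 13. [r4c2∈{2}] only 2 remains possible at r4c2. So r4c2=2.
Step 14. [r2c5∈{3}] r2c5's peers cover all but 3 ⇒ r2c5=3.
Step 15. [r6c1∈{1}] r6c1's peers cover all but 1 ⇒ r6c1=1.
Step 16. [r2c2∈{5}] nothing but 5 survives at r2c2, so r2c2=5.
Step 17. [r2c6∈{6}] r2c6's peers cover all but 6, so r2c6=6.
Step 18. [r1c6∈{2}] r1c6 is down to just 2 ⇒ r1c6=2.
Step 19. [r5c6∈{5}] only 5 remains possible at r5c6, so r5c6=5.

Answer: 6 3 4 1 5 2 / 2 5 1 4 3 6 / 5 1 6 3 2 4 / 4 2 3 5 6 1 / 3 4 2 6 1 5 / 1 6 5 2 4 3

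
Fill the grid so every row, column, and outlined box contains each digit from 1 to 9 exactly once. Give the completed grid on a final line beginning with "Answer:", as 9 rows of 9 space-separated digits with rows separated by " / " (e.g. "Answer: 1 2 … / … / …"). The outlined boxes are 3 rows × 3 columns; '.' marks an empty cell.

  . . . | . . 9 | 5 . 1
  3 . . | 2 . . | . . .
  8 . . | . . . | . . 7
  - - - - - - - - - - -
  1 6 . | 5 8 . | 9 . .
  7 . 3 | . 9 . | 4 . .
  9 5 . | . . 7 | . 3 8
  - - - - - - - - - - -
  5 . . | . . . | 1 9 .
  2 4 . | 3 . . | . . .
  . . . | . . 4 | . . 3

Step 1. [r9c1∈{6}] r9c1 is down to just 6, so r9c1=6.
Step 2. [r4c9∈{2}] r4c9 has the single candidate 2 ⇒ r4c9=2.
Step 3. [r6c7∈{6}] only 6 remains possible at r6c7. So r6c7=6.
Step 4. [r8c3∈{1,7,8,9}] row 8 places 9 nowhere but r8c3, so r8c3=9.
Step 5. [r1c1∈{4}] only 4 remains possible at r1c1, so r1c1=4.
Step 6. [r2c7∈{8}] r2c7 is down to just 8. So r2c7=8.
Step 7. [r8c7∈{7}] r8c7 has the single candidate 7, so r8c7=7.
Step 8. [r1c4∈{6,7,8}] r1c4 is the only open cell in row 1 admitting 8. So r1c4=8.
Step 9. [r1c5∈{3,6,7}] in row 1, 3 fits only at r1c5 ⇒ r1c5=3.
Step 10. [r2c5∈{1,4,5,6,7}] in box 2, 7 fits only at r2c5. So r2c5=7.
Step 11. [r5c8∈{1,5}] in col 8, 1 fits only at r5c8 ⇒ r5c8=1.
Step 12. [r9c7∈{2}] r9c7 has the single candidate 2, so r9c7=2.
Step 13. [r5c2∈{2,8}] 8 has one home in row 5: r5c2 ⇒ r5c2=8.
Step 14. [r6c3∈{2,4}] r6c3 is the only open cell in box 4 admitting 2, so r6c3=2.
Step 15. [r5c4∈{6}] r5c4 is down to just 6. So r5c4=6.
Step 16. [r3c2∈{1,2,9}] across row 3, 9 lands solely at r3c2, so r3c2=9.
Step 17. [r2c2∈{1}] r2c2's peers cover all but 1 ⇒ r2c2=1.
Step 18. [r9c2∈{7}] r9c2's peers cover all but 7. So r9c2=7.
Step 19. [r3c8∈{2,4,6}] in row 3, 2 fits only at r3c8, so r3c8=2.
Step 20. [r1c8∈{6}] r1c8 is down to just 6, so r1c8=6.
Step 21. [r9c3∈{1,8}] col 3 places 1 nowhere but r9c3. So r9c3=1.
Step 22. [r9c5∈{5}] only 5 remains possible at r9c5. So r9c5=5.
Step 23. [r7c9∈{4,6}] across row 7, 4 lands solely at r7c9. So r7c9=4.
Step 24. [r8c9∈{5,6}] 6 has one home in col 9: r8c9. So r8c9=6.
Step 25. [r8c5∈{1}] r8c5 has the single candidate 1. So r8c5=1.
Step 26. [r3c6∈{1,5,6}] across col 6, 1 lands solely at r3c6, so r3c6=1.
Step 27. [r7c5∈{2,6}] across col 5, 2 lands solely at r7c5 ⇒ r7c5=2.
Step 28. [r3c5∈{4,6}] 6 has one home in col 5: r3c5 ⇒ r3c5=6.
Step 29. [r8c6∈{8}] only 8 remains possible at r8c6, so r8c6=8.
Step 30. [r6c4∈{1,4}] r6c4 is the only open cell in row 6 admitting 1, so r6c4=1.
Step 31. [r3c3∈{5}] r3c3 is down to just 5 ⇒ r3c3=5.
Step 32. [r1c2∈{2}] r1c2 is down to just 2. So r1c2=2.
Step 33. [r2c3∈{6}] only 6 remains possible at r2c3. So r2c3=6.
Step 34. [r8c8∈{5}] r8c8 is down to just 5. So r8c8=5.
Step 35. [r4c8∈{7}] r4c8 has the single candidate 7, so r4c8=7.
Step 36. [r6c5∈{4}] r6c5 has the single candidate 4, so r6c5=4.
Step 37. [r2c9∈{9}] r2c9 is down to just 9, so r2c9=9.
Step 38. [r4c6∈{3}] only 3 remains possible at r4c6 ⇒ r4c6=3.
Step 39. [r2c6∈{5}] only 5 remains possible at r2c6. So r2c6=5.
Step 40. [r3c7∈{3}] r3c7's peers cover all but 3, so r3c7=3.
Step 41. [r7c3∈{8}] r7c3 has the single candidate 8, so r7c3=8.
Step 42. [r9c4∈{9}] only 9 remains possible at r9c4. So r9c4=9.
Step 43. [r5c6∈{2}] r5c6 is down to just 2 ⇒ r5c6=2.
Step 44. [r7c2∈{3}] r7c2's peers cover all but 3 ⇒ r7c2=3.
Step 45. [r1c3∈{7}] r1c3 is down to just 7 ⇒ r1c3=7.
Step 46. [r4c3∈{4}] r4c3 is down to just 4. So r4c3=4.
Step 47. [r7c6∈{6}] r7c6's peers cover all but 6. So r7c6=6.
Step 48. [r3c4∈{4}] r3c4's peers cover all but 4. So r3c4=4.
Step 49. [r2c8∈{4}] nothing but 4 survives at r2c8 ⇒ r2c8=4.
Step 50. [r5c9∈{5}] r5c9 has the single candidate 5 ⇒ r5c9=5.
Step 51. [r9c8∈{8}] r9c8 is down to just 8, so r9c8=8.
Step 52. [r7c4∈{7}] r7c4 has the single candidate 7, so r7c4=7.

Answer: 4 2 7 8 3 9 5 6 1 / 3 1 6 2 7 5 8 4 9 / 8 9 5 4 6 1 3 2 7 / 1 6 4 5 8 3 9 7 2 / 7 8 3 6 9 2 4 1 5 / 9 5 2 1 4 7 6 3 8 / 5 3 8 7 2 6 1 9 4 / 2 4 9 3 1 8 7 5 6 / 6 7 1 9 5 4 2 8 3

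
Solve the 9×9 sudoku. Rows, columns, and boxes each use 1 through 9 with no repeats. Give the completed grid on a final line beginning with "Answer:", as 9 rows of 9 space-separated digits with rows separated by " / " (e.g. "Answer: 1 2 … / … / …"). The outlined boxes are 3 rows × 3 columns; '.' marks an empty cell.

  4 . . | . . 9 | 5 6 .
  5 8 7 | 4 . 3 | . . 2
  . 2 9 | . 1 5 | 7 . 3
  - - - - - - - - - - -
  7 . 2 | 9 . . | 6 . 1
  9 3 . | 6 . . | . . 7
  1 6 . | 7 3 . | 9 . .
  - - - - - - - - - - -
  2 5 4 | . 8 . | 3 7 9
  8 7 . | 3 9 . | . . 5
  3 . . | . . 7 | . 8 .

Step 1. [r5c6∈{1,2,4,8}] in row 5, 1 fits only at r5c6. So r5c6=1.
Step 2. [r3c8∈{4}] only 4 remains possible at r3c8, so r3c8=4.
Step 3. [r5c7∈{2,4,8}] 8 has one home in col 7: r5c7. So r5c7=8.
Step 4. [r5c5∈{2,4,5}] 4 has one home in row 5: r5c5, so r5c5=4.
Step 5. [r9c4∈{1,2,5}] across col 4, 5 lands solely at r9c4 ⇒ r9c4=5.
Step 6. [r5c8∈{2,5}] across row 5, 2 lands solely at r5c8. So r5c8=2.
Step 7. [r8c8∈{1}] only 1 remains possible at r8c8, so r8c8=1.
Step 8. [r8c6∈{2,4,6}] in col 6, 4 fits only at r8c6. So r8c6=4.
Step 9. [r9c9∈{4,6}] col 9 places 6 nowhere but r9c9 ⇒ r9c9=6.
Step 10. [r9c5∈{2}] r9c5 has the single candidate 2, so r9c5=2.
Step 11. [r9c3∈{1}] r9c3 has the single candidate 1, so r9c3=1.
Step 12. [r6c8∈{5}] only 5 remains possible at r6c8, so r6c8=5.
Step 13. [r6c6∈{2,8}] in row 6, 2 fits only at r6c6, so r6c6=2.
Step 14. [r3c4∈{8}] r3c4's peers cover all but 8, so r3c4=8.
Step 15. [r8c7∈{2}] r8c7 has the single candidate 2, so r8c7=2.
Step 16. [r4c5∈{5}] only 5 remains possible at r4c5, so r4c5=5.
Step 17. [r9c7∈{4}] r9c7 is down to just 4 ⇒ r9c7=4.
Step 18. [r6c9∈{4}] r6c9 has the single candidate 4 ⇒ r6c9=4.
Step 19. [r4c6∈{8}] r4c6's peers cover all but 8. So r4c6=8.
Step 20. [r7c6∈{6}] r7c6 has the single candidate 6. So r7c6=6.
Step 21. [r1c2∈{1}] r1c2 is down to just 1. So r1c2=1.
Step 22. [r2c8∈{9}] r2c8 has the single candidate 9 ⇒ r2c8=9.
Step 23. [r1c3∈{3}] nothing but 3 survives at r1c3, so r1c3=3.
Step 24. [r2c7∈{1}] nothing but 1 survives at r2c7. So r2c7=1.
Step 25. [r1c9∈{8}] only 8 remains possible at r1c9. So r1c9=8.
Step 26. [r4c8∈{3}] r4c8 has the single candidate 3, so r4c8=3.
Step 27. [r3c1∈{6}] r3c1 has the single candidate 6, so r3c1=6.
Step 28. [r6c3∈{8}] only 8 remains possible at r6c3, so r6c3=8.
Step 29. [r4c2∈{4}] r4c2 has the single candidate 4 ⇒ r4c2=4.
Step 30. [r9c2∈{9}] r9c2 is down to just 9 ⇒ r9c2=9.
Step 31. [r5c3∈{5}] r5c3 is down to just 5, so r5c3=5.
Step 32. [r7c4∈{1}] only 1 remains possible at r7c4 ⇒ r7c4=1.
Step 33. [r1c5∈{7}] r1c5's peers cover all but 7. So r1c5=7.
Step 34. [r1c4∈{2}] only 2 remains possible at r1c4 ⇒ r1c4=2.
Step 35. [r2c5∈{6}] nothing but 6 survives at r2c5, so r2c5=6.
Step 36. [r8c3∈{6}] only 6 remains possible at r8c3 ⇒ r8c3=6.

Answer: 4 1 3 2 7 9 5 6 8 / 5 8 7 4 6 3 1 9 2 / 6 2 9 8 1 5 7 4 3 / 7 4 2 9 5 8 6 3 1 / 9 3 5 6 4 1 8 2 7 / 1 6 8 7 3 2 9 5 4 / 2 5 4 1 8 6 3 7 9 / 8 7 6 3 9 4 2 1 5 / 3 9 1 5 2 7 4 8 6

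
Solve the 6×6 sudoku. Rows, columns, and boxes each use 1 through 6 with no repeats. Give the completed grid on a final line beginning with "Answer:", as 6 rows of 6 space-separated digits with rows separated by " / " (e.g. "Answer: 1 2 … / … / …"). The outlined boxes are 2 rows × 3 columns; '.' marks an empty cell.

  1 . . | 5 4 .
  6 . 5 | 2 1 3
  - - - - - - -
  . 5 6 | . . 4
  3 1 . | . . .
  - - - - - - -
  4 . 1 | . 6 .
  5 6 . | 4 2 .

Step 1. [r4c6∈{2,5,6}] in col 6, 2 fits only at r4c6. So r4c6=2.
Step 2. [r5c4∈{3}] only 3 remains possible at r5c4 ⇒ r5c4=3.
Step 3. [r1c3∈{2,3}] col 3 places 2 nowhere but r1c3, so r1c3=2.
Step 4. [r3c1∈{2}] r3c1's peers cover all but 2. So r3c1=2.
Step 5. [r6c3∈{3}] r6c3's peers cover all but 3, so r6c3=3.
Step 6. [r4c4∈{6}] r4c4's peers cover all but 6. So r4c4=6.
Step 7. [r5c6∈{5}] nothing but 5 survives at r5c6, so r5c6=5.
Step 8. [r3c5∈{3}] r3c5 has the single candidate 3. So r3c5=3.
Step 9. [r2c2∈{4}] r2c2's peers cover all but 4 ⇒ r2c2=4.
Step 10. [r1c2∈{3}] r1c2 has the single candidate 3. So r1c2=3.
Step 11. [r1c6∈{6}] r1c6 has the single candidate 6, so r1c6=6.
Step 12. [r3c4∈{1}] nothing but 1 survives at r3c4. So r3c4=1.
Step 13. [r4c5∈{5}] r4c5 has the single candidate 5 ⇒ r4c5=5.
Step 14. [r5c2∈{2}] only 2 remains possible at r5c2. So r5c2=2.
Step 15. [r6c6∈{1}] r6c6 has the single candidate 1. So r6c6=1.
Step 16. [r4c3∈{4}] r4c3 is down to just 4 ⇒ r4c3=4.

Answer: 1 3 2 5 4 6 / 6 4 5 2 1 3 / 2 5 6 1 3 4 / 3 1 4 6 5 2 / 4 2 1 3 6 5 / 5 6 3 4 2 1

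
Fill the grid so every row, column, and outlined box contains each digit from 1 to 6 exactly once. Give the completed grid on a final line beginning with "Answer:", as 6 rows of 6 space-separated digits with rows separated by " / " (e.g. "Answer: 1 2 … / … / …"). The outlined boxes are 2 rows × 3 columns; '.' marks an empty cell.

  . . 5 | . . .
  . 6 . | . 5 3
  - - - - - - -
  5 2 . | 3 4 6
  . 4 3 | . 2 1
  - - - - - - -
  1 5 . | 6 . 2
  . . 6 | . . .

Step 1. [r2c3∈{1,2,4}] across col 3, 2 lands solely at r2c3 ⇒ r2c3=2.
Step 2. [r1c6∈{4}] r1c6 has the single candidate 4. So r1c6=4.
Step 3. [r6c2∈{3}] only 3 remains possible at r6c2. So r6c2=3.
Step 4. [r6c4∈{1,4,5}] across col 4, 4 lands solely at r6c4, so r6c4=4.
Step 5. [r1c2∈{1}] r1c2 has the single candidate 1, so r1c2=1.
Step 6. [r2c1∈{4}] r2c1's peers cover all but 4 ⇒ r2c1=4.
Step 7. [r4c4∈{5}] r4c4's peers cover all but 5 ⇒ r4c4=5.
Step 8. [r1c4∈{2}] r1c4 is down to just 2, so r1c4=2.
Step 9. [r6c6∈{5}] nothing but 5 survives at r6c6 ⇒ r6c6=5.
Step 10. [r2c4∈{1}] r2c4 has the single candidate 1, so r2c4=1.
Step 11. [r3c3∈{1}] nothing but 1 survives at r3c3 ⇒ r3c3=1.
Step 12. [r6c5∈{1}] nothing but 1 survives at r6c5 ⇒ r6c5=1.
Step 13. [r1c1∈{3}] nothing but 3 survives at r1c1, so r1c1=3.
Step 14. [r5c5∈{3}] r5c5 has the single candidate 3 ⇒ r5c5=3.
Step 15. [r1c5∈{6}] nothing but 6 survives at r1c5. So r1c5=6.
Step 16. [r4c1∈{6}] only 6 remains possible at r4c1. So r4c1=6.
Step 17. [r6c1∈{2}] nothing but 2 survives at r6c1 ⇒ r6c1=2.
Step 18. [r5c3∈{4}] only 4 remains possible at r5c3 ⇒ r5c3=4.

Answer: 3 1 5 2 6 4 / 4 6 2 1 5 3 / 5 2 1 3 4 6 / 6 4 3 5 2 1 / 1 5 4 6 3 2 / 2 3 6 4 1 5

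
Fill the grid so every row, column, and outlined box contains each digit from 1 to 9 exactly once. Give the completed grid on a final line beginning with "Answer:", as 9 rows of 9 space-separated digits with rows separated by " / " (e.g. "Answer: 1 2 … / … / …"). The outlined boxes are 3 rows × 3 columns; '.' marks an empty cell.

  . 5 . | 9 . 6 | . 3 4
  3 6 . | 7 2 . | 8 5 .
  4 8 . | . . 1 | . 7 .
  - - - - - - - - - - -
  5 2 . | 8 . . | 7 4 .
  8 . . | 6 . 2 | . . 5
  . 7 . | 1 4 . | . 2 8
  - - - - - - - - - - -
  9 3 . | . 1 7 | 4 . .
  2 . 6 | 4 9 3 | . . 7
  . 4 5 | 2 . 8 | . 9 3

Step 1. [r5c2∈{1,9}] 9 has one home in col 2: r5c2, so r5c2=9.
Step 2. [r4c9∈{1,6,9}] r4c9 is the only open cell in row 4 admitting 6, so r4c9=6.
Step 3. [r4c3∈{1,3}] r4c3 is the only open cell in row 4 admitting 1. So r4c3=1.
Step 4. [r1c1∈{1,7}] box 1 places 1 nowhere but r1c1, so r1c1=1.
Step 5. [r9c7∈{1,6}] row 9 places 1 nowhere but r9c7. So r9c7=1.
Step 6. [r6c7∈{3,9}] in box 6, 9 fits only at r6c7, so r6c7=9.
Step 7. [r1c7∈{2}] r1c7 has the single candidate 2 ⇒ r1c7=2.
Step 8. [r4c5∈{3}] r4c5 is down to just 3 ⇒ r4c5=3.
Step 9. [r3c9∈{9}] r3c9 has the single candidate 9, so r3c9=9.
Step 10. [r3c5∈{5}] nothing but 5 survives at r3c5. So r3c5=5.
Step 11. [r5c7∈{3}] r5c7's peers cover all but 3, so r5c7=3.
Step 12. [r7c3∈{8}] r7c3's peers cover all but 8. So r7c3=8.
Step 13. [r3c4∈{3}] r3c4 is down to just 3, so r3c4=3.
Step 14. [r3c7∈{6}] only 6 remains possible at r3c7, so r3c7=6.
Step 15. [r7c8∈{6}] r7c8 has the single candidate 6. So r7c8=6.
Step 16. [r2c9∈{1}] nothing but 1 survives at r2c9 ⇒ r2c9=1.
Step 17. [r1c3∈{7}] only 7 remains possible at r1c3. So r1c3=7.
Step 18. [r2c3∈{9}] r2c3's peers cover all but 9, so r2c3=9.
Step 19. [r6c3∈{3}] nothing but 3 survives at r6c3, so r6c3=3.
Step 20. [r8c8∈{8}] r8c8's peers cover all but 8, so r8c8=8.
Step 21. [r8c2∈{1}] r8c2 has the single candidate 1. So r8c2=1.
Step 22. [r7c9∈{2}] nothing but 2 survives at r7c9 ⇒ r7c9=2.
Step 23. [r9c1∈{7}] r9c1's peers cover all but 7, so r9c1=7.
Step 24. [r2c6∈{4}] r2c6 is down to just 4, so r2c6=4.
Step 25. [r3c3∈{2}] r3c3 has the single candidate 2. So r3c3=2.
Step 26. [r9c5∈{6}] r9c5 is down to just 6, so r9c5=6.
Step 27. [r1c5∈{8}] r1c5 is down to just 8, so r1c5=8.
Step 28. [r4c6∈{9}] nothing but 9 survives at r4c6, so r4c6=9.
Step 29. [r5c8∈{1}] r5c8 is down to just 1 ⇒ r5c8=1.
Step 30. [r6c6∈{5}] nothing but 5 survives at r6c6 ⇒ r6c6=5.
Step 31. [r8c7∈{5}] nothing but 5 survives at r8c7 ⇒ r8c7=5.
Step 32. [r7c4∈{5}] nothing but 5 survives at r7c4 ⇒ r7c4=5.
Step 33. [r5c5∈{7}] nothing but 7 survives at r5c5, so r5c5=7.
Step 34. [r6c1∈{6}] nothing but 6 survives at r6c1, so r6c1=6.
Step 35. [r5c3∈{4}] only 4 remains possible at r5c3 ⇒ r5c3=4.

Answer: 1 5 7 9 8 6 2 3 4 / 3 6 9 7 2 4 8 5 1 / 4 8 2 3 5 1 6 7 9 / 5 2 1 8 3 9 7 4 6 / 8 9 4 6 7 2 3 1 5 / 6 7 3 1 4 5 9 2 8 / 9 3 8 5 1 7 4 6 2 / 2 1 6 4 9 3 5 8 7 / 7 4 5 2 6 8 1 9 3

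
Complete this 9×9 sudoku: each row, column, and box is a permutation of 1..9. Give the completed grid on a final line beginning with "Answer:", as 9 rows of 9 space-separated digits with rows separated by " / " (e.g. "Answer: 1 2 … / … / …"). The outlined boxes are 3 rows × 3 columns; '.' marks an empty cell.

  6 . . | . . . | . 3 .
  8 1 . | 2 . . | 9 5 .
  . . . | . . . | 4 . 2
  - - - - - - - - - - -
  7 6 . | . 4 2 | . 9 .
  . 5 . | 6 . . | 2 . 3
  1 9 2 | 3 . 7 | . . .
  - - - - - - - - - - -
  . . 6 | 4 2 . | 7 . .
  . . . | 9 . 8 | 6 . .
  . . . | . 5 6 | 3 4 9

Step 1. [r6c5∈{8}] r6c5 is down to just 8 ⇒ r6c5=8.
Step 2. [r4c4∈{1,5}] in box 5, 5 fits only at r4c4, so r4c4=5.
Step 3. [r4c3∈{3,8}] r4c3 is the only open cell in row 4 admitting 3, so r4c3=3.
Step 4. [r1c2∈{2,4,7}] 2 has one home in row 1: r1c2 ⇒ r1c2=2.
Step 5. [r8c2∈{3,4,7}] in col 2, 4 fits only at r8c2 ⇒ r8c2=4.
Step 6. [r5c8∈{1,7,8}] across row 5, 7 lands solely at r5c8. So r5c8=7.
Step 7. [r7c1∈{3,5,9}] 9 has one home in row 7: r7c1, so r7c1=9.
Step 8. [r7c9∈{1,5,8}] across row 7, 5 lands solely at r7c9. So r7c9=5.
Step 9. [r8c9∈{1}] r8c9 is down to just 1. So r8c9=1.
Step 10. [r3c8∈{1,6,8}] across col 8, 1 lands solely at r3c8, so r3c8=1.
Step 11. [r7c6∈{1,3}] 1 has one home in row 7: r7c6 ⇒ r7c6=1.
Step 12. [r9c4∈{7}] r9c4 has the single candidate 7 ⇒ r9c4=7.
Step 13. [r3c2∈{3,7}] col 2 places 7 nowhere but r3c2. So r3c2=7.
Step 14. [r3c1∈{3,5}] 3 has one home in box 1: r3c1, so r3c1=3.
Step 15. [r2c3∈{4}] r2c3 is down to just 4. So r2c3=4.
Step 16. [r5c6∈{9}] only 9 remains possible at r5c6. So r5c6=9.
Step 17. [r1c7∈{8}] r1c7's peers cover all but 8 ⇒ r1c7=8.
Step 18. [r2c9∈{6,7}] across box 3, 6 lands solely at r2c9. So r2c9=6.
Step 19. [r9c2∈{8}] only 8 remains possible at r9c2 ⇒ r9c2=8.
Step 20. [r2c5∈{3,7}] r2c5 is the only open cell in row 2 admitting 7, so r2c5=7.
Step 21. [r8c1∈{2,5}] across col 1, 5 lands solely at r8c1, so r8c1=5.
Step 22. [r3c6∈{5}] nothing but 5 survives at r3c6, so r3c6=5.
Step 23. [r3c3∈{9}] r3c3's peers cover all but 9, so r3c3=9.
Step 24. [r1c4∈{1}] r1c4's peers cover all but 1. So r1c4=1.
Step 25. [r9c1∈{2}] only 2 remains possible at r9c1 ⇒ r9c1=2.
Step 26. [r6c9∈{4}] r6c9 is down to just 4 ⇒ r6c9=4.
Step 27. [r5c1∈{4}] r5c1 is down to just 4, so r5c1=4.
Step 28. [r8c8∈{2}] nothing but 2 survives at r8c8. So r8c8=2.
Step 29. [r2c6∈{3}] nothing but 3 survives at r2c6 ⇒ r2c6=3.
Step 30. [r4c7∈{1}] r4c7's peers cover all but 1, so r4c7=1.
Step 31. [r8c3∈{7}] r8c3 has the single candidate 7. So r8c3=7.
Step 32. [r6c8∈{6}] r6c8 is down to just 6 ⇒ r6c8=6.
Step 33. [r1c9∈{7}] r1c9 has the single candidate 7 ⇒ r1c9=7.
Step 34. [r9c3∈{1}] r9c3 is down to just 1, so r9c3=1.
Step 35. [r4c9∈{8}] nothing but 8 survives at r4c9 ⇒ r4c9=8.
Step 36. [r3c5∈{6}] only 6 remains possible at r3c5 ⇒ r3c5=6.
Step 37. [r6c7∈{5}] nothing but 5 survives at r6c7 ⇒ r6c7=5.
Step 38. [r7c8∈{8}] r7c8 has the single candidate 8 ⇒ r7c8=8.
Step 39. [r5c5∈{1}] nothing but 1 survives at r5c5, so r5c5=1.
Step 40. [r1c5∈{9}] nothing but 9 survives at r1c5. So r1c5=9.
Step 41. [r1c3∈{5}] r1c3 is down to just 5, so r1c3=5.
Step 42. [r1c6∈{4}] r1c6 has the single candidate 4, so r1c6=4.
Step 43. [r7c2∈{3}] r7c2's peers cover all but 3. So r7c2=3.
Step 44. [r8c5∈{3}] only 3 remains possible at r8c5, so r8c5=3.
Step 45. [r3c4∈{8}] r3c4 is down to just 8, so r3c4=8.
Step 46. [r5c3∈{8}] r5c3 is down to just 8, so r5c3=8.

Answer: 6 2 5 1 9 4 8 3 7 / 8 1 4 2 7 3 9 5 6 / 3 7 9 8 6 5 4 1 2 / 7 6 3 5 4 2 1 9 8 / 4 5 8 6 1 9 2 7 3 / 1 9 2 3 8 7 5 6 4 / 9 3 6 4 2 1 7 8 5 / 5 4 7 9 3 8 6 2 1 / 2 8 1 7 5 6 3 4 9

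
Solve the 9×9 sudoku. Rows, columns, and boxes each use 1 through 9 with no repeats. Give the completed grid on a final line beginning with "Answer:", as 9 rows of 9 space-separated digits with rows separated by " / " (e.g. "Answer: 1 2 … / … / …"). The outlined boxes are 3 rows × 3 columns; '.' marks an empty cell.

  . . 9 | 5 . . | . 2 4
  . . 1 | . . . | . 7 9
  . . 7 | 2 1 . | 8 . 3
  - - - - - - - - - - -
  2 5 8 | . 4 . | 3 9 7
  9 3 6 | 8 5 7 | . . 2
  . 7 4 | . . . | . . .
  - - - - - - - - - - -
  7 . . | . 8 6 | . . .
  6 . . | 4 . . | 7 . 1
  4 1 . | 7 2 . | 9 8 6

Step 1. [r2c2∈{2,4,6,8}] in row 2, 2 fits only at r2c2 ⇒ r2c2=2.
Step 2. [r7c9∈{5}] r7c9's peers cover all but 5. So r7c9=5.
Step 3. [r6c1∈{1}] r6c1 is down to just 1, so r6c1=1.
Step 4. [r4c4∈{1,6}] in row 4, 6 fits only at r4c4, so r4c4=6.
Step 5. [r2c4∈{3}] r2c4's peers cover all but 3. So r2c4=3.
Step 6. [r8c8∈{3}] r8c8's peers cover all but 3. So r8c8=3.
Step 7. [r8c5∈{9}] r8c5's peers cover all but 9. So r8c5=9.
Step 8. [r1c6∈{8}] r1c6's peers cover all but 8 ⇒ r1c6=8.
Step 9. [r1c2∈{6}] nothing but 6 survives at r1c2. So r1c2=6.
Step 10. [r9c6∈{3,5}] in box 8, 3 fits only at r9c6, so r9c6=3.
Step 11. [r3c8∈{5,6}] row 3 places 6 nowhere but r3c8. So r3c8=6.
Step 12. [r2c7∈{5}] nothing but 5 survives at r2c7, so r2c7=5.
Step 13. [r5c8∈{1,4}] across col 8, 1 lands solely at r5c8. So r5c8=1.
Step 14. [r8c3∈{2,5}] row 8 places 2 nowhere but r8c3, so r8c3=2.
Step 15. [r3c6∈{4,9}] in row 3, 9 fits only at r3c6. So r3c6=9.
Step 16. [r5c7∈{4}] nothing but 4 survives at r5c7 ⇒ r5c7=4.
Step 17. [r6c4∈{9}] nothing but 9 survives at r6c4, so r6c4=9.
Step 18. [r1c5∈{7}] only 7 remains possible at r1c5. So r1c5=7.
Step 19. [r6c9∈{8}] nothing but 8 survives at r6c9, so r6c9=8.
Step 20. [r9c3∈{5}] r9c3's peers cover all but 5. So r9c3=5.
Step 21. [r7c4∈{1}] nothing but 1 survives at r7c4. So r7c4=1.
Step 22. [r7c3∈{3}] only 3 remains possible at r7c3 ⇒ r7c3=3.
Step 23. [r8c2∈{8}] nothing but 8 survives at r8c2 ⇒ r8c2=8.
Step 24. [r1c7∈{1}] r1c7's peers cover all but 1. So r1c7=1.
Step 25. [r2c1∈{8}] nothing but 8 survives at r2c1. So r2c1=8.
Step 26. [r2c5∈{6}] only 6 remains possible at r2c5, so r2c5=6.
Step 27. [r2c6∈{4}] r2c6 has the single candidate 4. So r2c6=4.
Step 28. [r6c8∈{5}] only 5 remains possible at r6c8. So r6c8=5.
Step 29. [r6c6∈{2}] nothing but 2 survives at r6c6. So r6c6=2.
Step 30. [r6c7∈{6}] only 6 remains possible at r6c7. So r6c7=6.
Step 31. [r4c6∈{1}] r4c6 has the single candidate 1, so r4c6=1.
Step 32. [r7c2∈{9}] r7c2 is down to just 9. So r7c2=9.
Step 33. [r1c1∈{3}] r1c1 is down to just 3. So r1c1=3.
Step 34. [r6c5∈{3}] r6c5 is down to just 3. So r6c5=3.
Step 35. [r3c1∈{5}] nothing but 5 survives at r3c1, so r3c1=5.
Step 36. [r3c2∈{4}] r3c2 has the single candidate 4. So r3c2=4.
Step 37. [r7c8∈{4}] r7c8 has the single candidate 4, so r7c8=4.
Step 38. [r7c7∈{2}] r7c7 has the single candidate 2. So r7c7=2.
Step 39. [r8c6∈{5}] r8c6's peers cover all but 5. So r8c6=5.

Answer: 3 6 9 5 7 8 1 2 4 / 8 2 1 3 6 4 5 7 9 / 5 4 7 2 1 9 8 6 3 / 2 5 8 6 4 1 3 9 7 / 9 3 6 8 5 7 4 1 2 / 1 7 4 9 3 2 6 5 8 / 7 9 3 1 8 6 2 4 5 / 6 8 2 4 9 5 7 3 1 / 4 1 5 7 2 3 9 8 6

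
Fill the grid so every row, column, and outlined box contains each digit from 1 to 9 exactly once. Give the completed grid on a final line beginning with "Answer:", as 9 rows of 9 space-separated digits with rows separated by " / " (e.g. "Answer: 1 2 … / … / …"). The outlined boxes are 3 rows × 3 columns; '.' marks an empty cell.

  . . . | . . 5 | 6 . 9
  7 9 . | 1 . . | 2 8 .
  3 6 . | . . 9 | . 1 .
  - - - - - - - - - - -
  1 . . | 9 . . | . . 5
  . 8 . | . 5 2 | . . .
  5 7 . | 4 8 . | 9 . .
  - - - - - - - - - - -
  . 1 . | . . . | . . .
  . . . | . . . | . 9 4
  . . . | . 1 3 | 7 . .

Step 1. [r7c5∈{2,4,6,7,9}] 9 has one home in col 5: r7c5. So r7c5=9.
Step 2. [r7c6∈{4,6,7,8}] r7c6 is the only open cell in box 8 admitting 4 ⇒ r7c6=4.
Step 3. [r8c6∈{6,7,8}] in col 6, 8 fits only at r8c6. So r8c6=8.
Step 4. [r2c9∈{3}] r2c9's peers cover all but 3 ⇒ r2c9=3.
Step 5. [r2c3∈{4,5}] across row 2, 5 lands solely at r2c3. So r2c3=5.
Step 6. [r4c6∈{6,7}] in col 6, 7 fits only at r4c6. So r4c6=7.
Step 7. [r3c9∈{7}] nothing but 7 survives at r3c9, so r3c9=7.
Step 8. [r1c8∈{4}] r1c8's peers cover all but 4 ⇒ r1c8=4.
Step 9. [r1c2∈{2}] r1c2 has the single candidate 2. So r1c2=2.
Step 10. [r1c1∈{8}] nothing but 8 survives at r1c1 ⇒ r1c1=8.
Step 11. [r3c3∈{4}] only 4 remains possible at r3c3, so r3c3=4.
Step 12. [r8c7∈{1,3,5}] r8c7 is the only open cell in row 8 admitting 1, so r8c7=1.
Step 13. [r4c7∈{3,4,8}] across row 4, 8 lands solely at r4c7 ⇒ r4c7=8.
Step 14. [r4c2∈{3,4}] across row 4, 4 lands solely at r4c2, so r4c2=4.
Step 15. [r8c2∈{3,5}] in col 2, 3 fits only at r8c2, so r8c2=3.
Step 16. [r8c4∈{2,5,6,7}] in row 8, 5 fits only at r8c4 ⇒ r8c4=5.
Step 17. [r9c1∈{2,4,6,9}] in row 9, 4 fits only at r9c1, so r9c1=4.
Step 18. [r9c3∈{2,6,8,9}] 9 has one home in row 9: r9c3, so r9c3=9.
Step 19. [r7c3∈{2,6,7,8}] 8 has one home in col 3: r7c3, so r7c3=8.
Step 20. [r7c4∈{2,6,7}] 7 has one home in row 7: r7c4 ⇒ r7c4=7.
Step 21. [r5c8∈{3,6,7}] row 5 places 7 nowhere but r5c8, so r5c8=7.
Step 22. [r2c6∈{6}] r2c6's peers cover all but 6, so r2c6=6.
Step 23. [r5c9∈{1,6}] 1 has one home in row 5: r5c9. So r5c9=1.
Step 24. [r1c4∈{3}] only 3 remains possible at r1c4 ⇒ r1c4=3.
Step 25. [r5c4∈{6}] nothing but 6 survives at r5c4, so r5c4=6.
Step 26. [r9c4∈{2}] r9c4 is down to just 2. So r9c4=2.
Step 27. [r5c3∈{3}] only 3 remains possible at r5c3, so r5c3=3.
Step 28. [r6c8∈{2,3,6}] 3 has one home in row 6: r6c8, so r6c8=3.
Step 29. [r8c5∈{6}] r8c5 is down to just 6, so r8c5=6.
Step 30. [r7c1∈{2,6}] in col 1, 6 fits only at r7c1. So r7c1=6.
Step 31. [r7c9∈{2}] only 2 remains possible at r7c9 ⇒ r7c9=2.
Step 32. [r6c9∈{6}] r6c9 has the single candidate 6 ⇒ r6c9=6.
Step 33. [r6c3∈{2}] nothing but 2 survives at r6c3. So r6c3=2.
Step 34. [r7c8∈{5}] r7c8's peers cover all but 5, so r7c8=5.
Step 35. [r7c7∈{3}] only 3 remains possible at r7c7, so r7c7=3.
Step 36. [r3c4∈{8}] nothing but 8 survives at r3c4. So r3c4=8.
Step 37. [r8c3∈{7}] r8c3's peers cover all but 7. So r8c3=7.
Step 38. [r3c7∈{5}] r3c7's peers cover all but 5 ⇒ r3c7=5.
Step 39. [r4c3∈{6}] only 6 remains possible at r4c3 ⇒ r4c3=6.
Step 40. [r9c9∈{8}] r9c9 is down to just 8. So r9c9=8.
Step 41. [r1c3∈{1}] r1c3's peers cover all but 1. So r1c3=1.
Step 42. [r4c8∈{2}] r4c8 is down to just 2, so r4c8=2.
Step 43. [r8c1∈{2}] nothing but 2 survives at r8c1, so r8c1=2.
Step 44. [r5c1∈{9}] r5c1 has the single candidate 9 ⇒ r5c1=9.
Step 45. [r9c2∈{5}] nothing but 5 survives at r9c2, so r9c2=5.
Step 46. [r3c5∈{2}] r3c5 has the single candidate 2 ⇒ r3c5=2.
Step 47. [r5c7∈{4}] r5c7 has the single candidate 4, so r5c7=4.
Step 48. [r2c5∈{4}] nothing but 4 survives at r2c5. So r2c5=4.
Step 49. [r6c6∈{1}] nothing but 1 survives at r6c6. So r6c6=1.
Step 50. [r1c5∈{7}] r1c5's peers cover all but 7. So r1c5=7.
Step 51. [r4c5∈{3}] r4c5's peers cover all but 3, so r4c5=3.
Step 52. [r9c8∈{6}] nothing but 6 survives at r9c8 ⇒ r9c8=6.

Answer: 8 2 1 3 7 5 6 4 9 / 7 9 5 1 4 6 2 8 3 / 3 6 4 8 2 9 5 1 7 / 1 4 6 9 3 7 8 2 5 / 9 8 3 6 5 2 4 7 1 / 5 7 2 4 8 1 9 3 6 / 6 1 8 7 9 4 3 5 2 / 2 3 7 5 6 8 1 9 4 / 4 5 9 2 1 3 7 6 8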